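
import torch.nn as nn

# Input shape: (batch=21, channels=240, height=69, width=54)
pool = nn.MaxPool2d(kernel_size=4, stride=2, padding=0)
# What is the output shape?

Input shape: (21, 240, 69, 54)
Output shape: (21, 240, 33, 26)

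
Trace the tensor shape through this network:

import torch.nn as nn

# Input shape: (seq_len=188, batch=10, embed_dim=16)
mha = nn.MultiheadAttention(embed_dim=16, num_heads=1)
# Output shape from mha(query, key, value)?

Input shape: (188, 10, 16)
Output shape: (188, 10, 16)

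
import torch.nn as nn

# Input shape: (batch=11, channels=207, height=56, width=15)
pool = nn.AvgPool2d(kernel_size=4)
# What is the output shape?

Input shape: (11, 207, 56, 15)
Output shape: (11, 207, 14, 3)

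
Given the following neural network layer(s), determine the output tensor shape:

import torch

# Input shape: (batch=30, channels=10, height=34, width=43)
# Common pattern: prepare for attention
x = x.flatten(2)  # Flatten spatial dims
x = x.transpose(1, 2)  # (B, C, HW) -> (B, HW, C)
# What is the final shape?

Input shape: (30, 10, 34, 43)
  -> after flatten(2): (30, 10, 1462)
Output shape: (30, 1462, 10)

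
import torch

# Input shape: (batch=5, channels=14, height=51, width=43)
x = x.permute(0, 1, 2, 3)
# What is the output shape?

Input shape: (5, 14, 51, 43)
Output shape: (5, 14, 51, 43)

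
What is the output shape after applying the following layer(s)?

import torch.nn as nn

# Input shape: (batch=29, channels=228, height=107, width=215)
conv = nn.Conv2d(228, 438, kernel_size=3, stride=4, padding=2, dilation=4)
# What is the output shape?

Input shape: (29, 228, 107, 215)
Output shape: (29, 438, 26, 53)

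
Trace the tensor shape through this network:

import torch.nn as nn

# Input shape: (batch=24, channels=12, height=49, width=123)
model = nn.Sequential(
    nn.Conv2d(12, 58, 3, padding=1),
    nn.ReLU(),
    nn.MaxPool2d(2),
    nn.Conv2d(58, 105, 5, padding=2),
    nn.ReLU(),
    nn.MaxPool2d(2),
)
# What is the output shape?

Input shape: (24, 12, 49, 123)
  -> after first Conv2d: (24, 58, 49, 123)
  -> after first MaxPool2d: (24, 58, 24, 61)
  -> after second Conv2d: (24, 105, 24, 61)
Output shape: (24, 105, 12, 30)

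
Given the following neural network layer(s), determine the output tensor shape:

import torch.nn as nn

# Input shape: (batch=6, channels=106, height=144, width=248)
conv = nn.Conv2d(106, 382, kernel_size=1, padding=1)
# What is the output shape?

Input shape: (6, 106, 144, 248)
Output shape: (6, 382, 146, 250)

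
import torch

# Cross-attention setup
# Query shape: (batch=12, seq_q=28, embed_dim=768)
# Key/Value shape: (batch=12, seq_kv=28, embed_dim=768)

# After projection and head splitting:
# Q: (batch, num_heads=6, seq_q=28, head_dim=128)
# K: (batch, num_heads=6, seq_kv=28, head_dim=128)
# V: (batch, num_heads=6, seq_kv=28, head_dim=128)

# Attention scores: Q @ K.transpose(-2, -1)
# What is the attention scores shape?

Input shape: (12, 28, 768)
Output shape: (12, 6, 28, 28)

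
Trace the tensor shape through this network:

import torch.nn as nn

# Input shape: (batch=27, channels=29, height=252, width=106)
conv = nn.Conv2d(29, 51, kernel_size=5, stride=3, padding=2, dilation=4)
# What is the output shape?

Input shape: (27, 29, 252, 106)
Output shape: (27, 51, 80, 32)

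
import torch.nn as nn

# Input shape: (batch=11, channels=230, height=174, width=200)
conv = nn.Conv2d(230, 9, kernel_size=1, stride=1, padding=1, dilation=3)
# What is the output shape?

Input shape: (11, 230, 174, 200)
Output shape: (11, 9, 176, 202)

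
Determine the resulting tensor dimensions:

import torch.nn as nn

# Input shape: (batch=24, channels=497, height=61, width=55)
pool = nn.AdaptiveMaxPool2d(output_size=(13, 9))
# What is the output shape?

Input shape: (24, 497, 61, 55)
Output shape: (24, 497, 13, 9)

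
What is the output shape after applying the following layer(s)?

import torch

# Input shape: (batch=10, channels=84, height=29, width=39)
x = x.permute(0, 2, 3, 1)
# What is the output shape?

Input shape: (10, 84, 29, 39)
Output shape: (10, 29, 39, 84)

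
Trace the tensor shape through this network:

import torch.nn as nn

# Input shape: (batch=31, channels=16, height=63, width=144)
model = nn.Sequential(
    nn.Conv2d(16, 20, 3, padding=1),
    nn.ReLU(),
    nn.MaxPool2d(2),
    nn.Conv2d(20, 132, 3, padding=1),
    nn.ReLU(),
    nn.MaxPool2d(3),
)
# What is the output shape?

Input shape: (31, 16, 63, 144)
  -> after first Conv2d: (31, 20, 63, 144)
  -> after first MaxPool2d: (31, 20, 31, 72)
  -> after second Conv2d: (31, 132, 31, 72)
Output shape: (31, 132, 10, 24)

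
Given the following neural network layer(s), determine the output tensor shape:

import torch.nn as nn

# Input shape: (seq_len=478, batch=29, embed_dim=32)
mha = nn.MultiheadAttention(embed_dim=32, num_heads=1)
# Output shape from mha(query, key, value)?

Input shape: (478, 29, 32)
Output shape: (478, 29, 32)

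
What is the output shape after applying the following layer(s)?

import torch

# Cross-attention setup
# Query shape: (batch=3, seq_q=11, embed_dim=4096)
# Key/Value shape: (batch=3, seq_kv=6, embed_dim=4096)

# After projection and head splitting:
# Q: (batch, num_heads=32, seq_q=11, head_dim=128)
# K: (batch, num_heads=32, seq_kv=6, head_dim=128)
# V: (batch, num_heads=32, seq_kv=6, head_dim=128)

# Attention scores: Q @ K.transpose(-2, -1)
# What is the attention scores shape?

Input shape: (3, 11, 4096)
Output shape: (3, 32, 11, 6)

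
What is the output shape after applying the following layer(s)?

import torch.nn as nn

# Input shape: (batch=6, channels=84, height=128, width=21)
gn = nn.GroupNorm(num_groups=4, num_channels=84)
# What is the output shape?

Input shape: (6, 84, 128, 21)
Output shape: (6, 84, 128, 21)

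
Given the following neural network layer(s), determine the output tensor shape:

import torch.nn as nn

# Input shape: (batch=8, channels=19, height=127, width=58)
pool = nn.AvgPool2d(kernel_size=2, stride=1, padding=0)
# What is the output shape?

Input shape: (8, 19, 127, 58)
Output shape: (8, 19, 126, 57)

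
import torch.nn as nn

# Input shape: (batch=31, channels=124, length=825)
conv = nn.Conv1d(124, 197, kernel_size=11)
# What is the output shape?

Input shape: (31, 124, 825)
Output shape: (31, 197, 815)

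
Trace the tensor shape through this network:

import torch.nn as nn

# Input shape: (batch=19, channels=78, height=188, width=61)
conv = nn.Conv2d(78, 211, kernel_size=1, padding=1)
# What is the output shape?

Input shape: (19, 78, 188, 61)
Output shape: (19, 211, 190, 63)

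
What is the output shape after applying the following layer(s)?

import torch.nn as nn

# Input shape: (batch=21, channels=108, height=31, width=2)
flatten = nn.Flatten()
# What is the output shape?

Input shape: (21, 108, 31, 2)
Output shape: (21, 6696)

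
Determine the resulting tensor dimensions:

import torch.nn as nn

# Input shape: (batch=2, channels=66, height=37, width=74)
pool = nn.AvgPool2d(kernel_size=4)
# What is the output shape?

Input shape: (2, 66, 37, 74)
Output shape: (2, 66, 9, 18)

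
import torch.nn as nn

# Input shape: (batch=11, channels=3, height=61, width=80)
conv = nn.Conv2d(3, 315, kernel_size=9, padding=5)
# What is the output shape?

Input shape: (11, 3, 61, 80)
Output shape: (11, 315, 63, 82)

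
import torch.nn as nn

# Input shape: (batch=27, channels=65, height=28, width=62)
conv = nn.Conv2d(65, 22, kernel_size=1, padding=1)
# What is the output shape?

Input shape: (27, 65, 28, 62)
Output shape: (27, 22, 30, 64)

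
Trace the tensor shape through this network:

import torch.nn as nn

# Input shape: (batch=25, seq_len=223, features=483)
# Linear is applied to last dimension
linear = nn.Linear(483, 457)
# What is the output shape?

Input shape: (25, 223, 483)
Output shape: (25, 223, 457)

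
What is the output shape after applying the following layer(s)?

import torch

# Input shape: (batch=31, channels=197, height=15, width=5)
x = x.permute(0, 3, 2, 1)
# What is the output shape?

Input shape: (31, 197, 15, 5)
Output shape: (31, 5, 15, 197)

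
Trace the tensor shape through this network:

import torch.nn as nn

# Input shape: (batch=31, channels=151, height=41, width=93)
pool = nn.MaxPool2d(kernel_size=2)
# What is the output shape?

Input shape: (31, 151, 41, 93)
Output shape: (31, 151, 20, 46)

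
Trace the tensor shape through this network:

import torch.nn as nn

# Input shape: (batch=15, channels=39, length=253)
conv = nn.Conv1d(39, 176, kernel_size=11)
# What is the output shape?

Input shape: (15, 39, 253)
Output shape: (15, 176, 243)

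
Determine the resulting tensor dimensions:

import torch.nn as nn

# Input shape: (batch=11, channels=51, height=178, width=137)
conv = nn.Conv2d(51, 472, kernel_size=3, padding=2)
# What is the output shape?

Input shape: (11, 51, 178, 137)
Output shape: (11, 472, 180, 139)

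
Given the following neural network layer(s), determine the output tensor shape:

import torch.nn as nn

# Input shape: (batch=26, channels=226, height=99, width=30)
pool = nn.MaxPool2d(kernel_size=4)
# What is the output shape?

Input shape: (26, 226, 99, 30)
Output shape: (26, 226, 24, 7)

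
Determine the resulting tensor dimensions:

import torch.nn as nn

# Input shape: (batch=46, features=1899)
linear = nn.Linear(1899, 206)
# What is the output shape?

Input shape: (46, 1899)
Output shape: (46, 206)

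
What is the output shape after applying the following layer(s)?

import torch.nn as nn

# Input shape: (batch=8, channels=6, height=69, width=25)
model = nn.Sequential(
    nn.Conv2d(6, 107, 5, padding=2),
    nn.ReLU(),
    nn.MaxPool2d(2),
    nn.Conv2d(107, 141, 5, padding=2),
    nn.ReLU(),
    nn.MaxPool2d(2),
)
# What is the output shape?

Input shape: (8, 6, 69, 25)
  -> after first Conv2d: (8, 107, 69, 25)
  -> after first MaxPool2d: (8, 107, 34, 12)
  -> after second Conv2d: (8, 141, 34, 12)
Output shape: (8, 141, 17, 6)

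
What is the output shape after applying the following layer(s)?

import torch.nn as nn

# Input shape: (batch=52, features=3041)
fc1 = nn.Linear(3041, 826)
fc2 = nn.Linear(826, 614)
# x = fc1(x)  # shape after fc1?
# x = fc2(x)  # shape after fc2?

Input shape: (52, 3041)
  -> after fc1: (52, 826)
Output shape: (52, 614)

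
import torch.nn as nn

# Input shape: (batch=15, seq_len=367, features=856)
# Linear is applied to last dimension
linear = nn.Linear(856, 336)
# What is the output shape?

Input shape: (15, 367, 856)
Output shape: (15, 367, 336)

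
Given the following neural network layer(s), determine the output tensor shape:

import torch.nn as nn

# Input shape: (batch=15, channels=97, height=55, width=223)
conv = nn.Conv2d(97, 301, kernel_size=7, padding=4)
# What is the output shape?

Input shape: (15, 97, 55, 223)
Output shape: (15, 301, 57, 225)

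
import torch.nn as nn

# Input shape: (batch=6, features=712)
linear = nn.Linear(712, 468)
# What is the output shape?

Input shape: (6, 712)
Output shape: (6, 468)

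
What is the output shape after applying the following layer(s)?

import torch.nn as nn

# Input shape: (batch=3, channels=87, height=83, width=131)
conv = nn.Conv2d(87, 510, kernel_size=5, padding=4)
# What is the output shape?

Input shape: (3, 87, 83, 131)
Output shape: (3, 510, 87, 135)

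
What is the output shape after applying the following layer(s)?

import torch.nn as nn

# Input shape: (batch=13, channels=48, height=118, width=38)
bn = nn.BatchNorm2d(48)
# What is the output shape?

Input shape: (13, 48, 118, 38)
Output shape: (13, 48, 118, 38)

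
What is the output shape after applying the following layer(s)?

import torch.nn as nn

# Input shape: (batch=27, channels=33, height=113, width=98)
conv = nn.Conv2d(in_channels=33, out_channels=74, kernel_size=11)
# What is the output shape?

Input shape: (27, 33, 113, 98)
Output shape: (27, 74, 103, 88)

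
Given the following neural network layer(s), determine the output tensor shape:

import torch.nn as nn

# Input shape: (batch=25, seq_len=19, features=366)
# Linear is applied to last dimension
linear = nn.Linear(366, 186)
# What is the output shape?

Input shape: (25, 19, 366)
Output shape: (25, 19, 186)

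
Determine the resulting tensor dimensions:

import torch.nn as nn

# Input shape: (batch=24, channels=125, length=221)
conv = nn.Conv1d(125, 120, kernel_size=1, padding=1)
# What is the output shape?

Input shape: (24, 125, 221)
Output shape: (24, 120, 223)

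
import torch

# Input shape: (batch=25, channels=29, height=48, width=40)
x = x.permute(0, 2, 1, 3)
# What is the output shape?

Input shape: (25, 29, 48, 40)
Output shape: (25, 48, 29, 40)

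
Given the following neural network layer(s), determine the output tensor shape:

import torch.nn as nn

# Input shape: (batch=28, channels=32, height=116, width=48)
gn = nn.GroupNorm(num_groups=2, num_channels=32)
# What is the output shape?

Input shape: (28, 32, 116, 48)
Output shape: (28, 32, 116, 48)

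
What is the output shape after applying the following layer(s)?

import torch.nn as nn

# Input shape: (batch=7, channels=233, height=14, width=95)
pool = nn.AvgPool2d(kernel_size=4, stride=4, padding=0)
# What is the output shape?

Input shape: (7, 233, 14, 95)
Output shape: (7, 233, 3, 23)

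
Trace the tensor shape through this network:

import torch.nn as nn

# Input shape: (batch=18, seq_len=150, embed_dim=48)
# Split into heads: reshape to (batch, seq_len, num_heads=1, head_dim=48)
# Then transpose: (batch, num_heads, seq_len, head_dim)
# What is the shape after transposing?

Input shape: (18, 150, 48)
  -> after reshape: (18, 150, 1, 48)
Output shape: (18, 1, 150, 48)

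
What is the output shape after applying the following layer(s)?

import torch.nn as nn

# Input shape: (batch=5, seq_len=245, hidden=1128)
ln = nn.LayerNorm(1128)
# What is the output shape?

Input shape: (5, 245, 1128)
Output shape: (5, 245, 1128)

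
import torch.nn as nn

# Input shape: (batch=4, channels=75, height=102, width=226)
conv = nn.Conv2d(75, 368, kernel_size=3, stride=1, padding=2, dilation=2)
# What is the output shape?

Input shape: (4, 75, 102, 226)
Output shape: (4, 368, 102, 226)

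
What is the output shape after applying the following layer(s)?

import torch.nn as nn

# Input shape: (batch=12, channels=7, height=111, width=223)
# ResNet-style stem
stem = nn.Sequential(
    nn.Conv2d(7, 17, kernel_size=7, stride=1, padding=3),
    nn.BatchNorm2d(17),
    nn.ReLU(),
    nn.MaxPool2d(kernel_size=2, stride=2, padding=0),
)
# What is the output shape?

Input shape: (12, 7, 111, 223)
  -> after Conv2d 7x7 stride=1: (12, 17, 111, 223)
Output shape: (12, 17, 55, 111)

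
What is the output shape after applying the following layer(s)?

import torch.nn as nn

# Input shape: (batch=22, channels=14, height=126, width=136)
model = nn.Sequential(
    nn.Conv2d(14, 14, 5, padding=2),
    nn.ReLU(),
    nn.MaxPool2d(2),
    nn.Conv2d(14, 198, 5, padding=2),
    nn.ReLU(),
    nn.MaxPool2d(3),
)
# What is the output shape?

Input shape: (22, 14, 126, 136)
  -> after first Conv2d: (22, 14, 126, 136)
  -> after first MaxPool2d: (22, 14, 63, 68)
  -> after second Conv2d: (22, 198, 63, 68)
Output shape: (22, 198, 21, 22)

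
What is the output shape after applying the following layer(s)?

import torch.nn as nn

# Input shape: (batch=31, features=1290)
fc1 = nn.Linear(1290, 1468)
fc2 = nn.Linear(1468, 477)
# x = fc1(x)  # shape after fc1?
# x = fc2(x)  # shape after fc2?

Input shape: (31, 1290)
  -> after fc1: (31, 1468)
Output shape: (31, 477)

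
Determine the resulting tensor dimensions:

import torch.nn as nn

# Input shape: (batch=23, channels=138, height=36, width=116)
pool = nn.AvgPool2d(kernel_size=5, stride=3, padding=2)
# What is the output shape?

Input shape: (23, 138, 36, 116)
Output shape: (23, 138, 12, 39)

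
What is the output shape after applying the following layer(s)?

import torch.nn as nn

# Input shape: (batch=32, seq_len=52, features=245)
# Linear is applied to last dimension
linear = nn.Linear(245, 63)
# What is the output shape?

Input shape: (32, 52, 245)
Output shape: (32, 52, 63)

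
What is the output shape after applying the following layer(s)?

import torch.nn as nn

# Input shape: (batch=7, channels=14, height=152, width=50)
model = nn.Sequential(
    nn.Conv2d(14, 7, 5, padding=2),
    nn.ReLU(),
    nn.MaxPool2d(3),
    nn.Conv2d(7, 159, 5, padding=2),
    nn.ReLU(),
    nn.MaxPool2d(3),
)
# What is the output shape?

Input shape: (7, 14, 152, 50)
  -> after first Conv2d: (7, 7, 152, 50)
  -> after first MaxPool2d: (7, 7, 50, 16)
  -> after second Conv2d: (7, 159, 50, 16)
Output shape: (7, 159, 16, 5)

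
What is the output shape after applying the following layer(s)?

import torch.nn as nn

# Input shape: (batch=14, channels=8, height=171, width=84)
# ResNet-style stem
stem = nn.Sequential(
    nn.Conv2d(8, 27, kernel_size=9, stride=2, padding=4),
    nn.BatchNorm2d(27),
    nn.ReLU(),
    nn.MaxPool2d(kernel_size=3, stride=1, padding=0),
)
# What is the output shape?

Input shape: (14, 8, 171, 84)
  -> after Conv2d 9x9 stride=2: (14, 27, 86, 42)
Output shape: (14, 27, 84, 40)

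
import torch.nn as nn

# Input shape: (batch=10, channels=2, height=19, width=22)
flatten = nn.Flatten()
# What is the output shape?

Input shape: (10, 2, 19, 22)
Output shape: (10, 836)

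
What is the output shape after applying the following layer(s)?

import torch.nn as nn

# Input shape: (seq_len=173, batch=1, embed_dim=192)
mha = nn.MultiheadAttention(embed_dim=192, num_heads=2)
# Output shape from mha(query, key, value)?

Input shape: (173, 1, 192)
Output shape: (173, 1, 192)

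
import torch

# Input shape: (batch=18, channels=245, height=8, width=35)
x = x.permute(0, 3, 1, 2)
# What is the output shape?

Input shape: (18, 245, 8, 35)
Output shape: (18, 35, 245, 8)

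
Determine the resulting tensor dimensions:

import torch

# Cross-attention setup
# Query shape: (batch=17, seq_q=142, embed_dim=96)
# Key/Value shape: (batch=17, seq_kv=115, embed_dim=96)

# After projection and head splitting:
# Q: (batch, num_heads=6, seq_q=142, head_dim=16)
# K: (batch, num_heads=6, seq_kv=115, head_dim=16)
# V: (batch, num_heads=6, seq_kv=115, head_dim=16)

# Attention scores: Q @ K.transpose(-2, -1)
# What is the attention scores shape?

Input shape: (17, 142, 96)
Output shape: (17, 6, 142, 115)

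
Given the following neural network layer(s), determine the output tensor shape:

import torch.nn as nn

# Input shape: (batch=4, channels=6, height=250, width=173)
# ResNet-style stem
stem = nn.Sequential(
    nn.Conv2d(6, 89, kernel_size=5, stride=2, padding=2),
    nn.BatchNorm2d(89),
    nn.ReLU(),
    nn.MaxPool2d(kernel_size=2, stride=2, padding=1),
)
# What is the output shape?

Input shape: (4, 6, 250, 173)
  -> after Conv2d 5x5 stride=2: (4, 89, 125, 87)
Output shape: (4, 89, 63, 44)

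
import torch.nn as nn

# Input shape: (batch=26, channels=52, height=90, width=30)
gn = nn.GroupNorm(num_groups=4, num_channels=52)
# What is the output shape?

Input shape: (26, 52, 90, 30)
Output shape: (26, 52, 90, 30)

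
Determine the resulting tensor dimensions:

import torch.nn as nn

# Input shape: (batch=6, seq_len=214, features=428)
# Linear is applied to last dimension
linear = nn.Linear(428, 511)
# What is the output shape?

Input shape: (6, 214, 428)
Output shape: (6, 214, 511)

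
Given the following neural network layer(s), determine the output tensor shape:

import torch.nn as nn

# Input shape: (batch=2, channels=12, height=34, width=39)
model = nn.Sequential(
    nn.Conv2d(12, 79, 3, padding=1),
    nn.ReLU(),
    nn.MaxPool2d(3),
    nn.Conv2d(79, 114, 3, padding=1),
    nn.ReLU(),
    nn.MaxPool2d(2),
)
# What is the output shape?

Input shape: (2, 12, 34, 39)
  -> after first Conv2d: (2, 79, 34, 39)
  -> after first MaxPool2d: (2, 79, 11, 13)
  -> after second Conv2d: (2, 114, 11, 13)
Output shape: (2, 114, 5, 6)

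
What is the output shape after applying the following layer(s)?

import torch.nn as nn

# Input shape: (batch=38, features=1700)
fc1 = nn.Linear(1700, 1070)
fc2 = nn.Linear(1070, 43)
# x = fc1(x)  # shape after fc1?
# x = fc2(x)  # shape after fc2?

Input shape: (38, 1700)
  -> after fc1: (38, 1070)
Output shape: (38, 43)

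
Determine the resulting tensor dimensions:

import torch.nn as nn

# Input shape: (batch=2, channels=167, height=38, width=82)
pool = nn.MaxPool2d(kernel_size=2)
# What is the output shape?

Input shape: (2, 167, 38, 82)
Output shape: (2, 167, 19, 41)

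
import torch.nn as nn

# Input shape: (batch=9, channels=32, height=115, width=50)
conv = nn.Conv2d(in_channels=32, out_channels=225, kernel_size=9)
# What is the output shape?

Input shape: (9, 32, 115, 50)
Output shape: (9, 225, 107, 42)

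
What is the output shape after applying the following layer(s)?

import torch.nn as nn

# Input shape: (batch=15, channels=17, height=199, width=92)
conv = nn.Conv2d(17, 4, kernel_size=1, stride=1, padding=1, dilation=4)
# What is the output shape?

Input shape: (15, 17, 199, 92)
Output shape: (15, 4, 201, 94)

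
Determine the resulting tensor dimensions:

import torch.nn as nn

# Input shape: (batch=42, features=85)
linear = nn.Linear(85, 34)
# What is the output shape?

Input shape: (42, 85)
Output shape: (42, 34)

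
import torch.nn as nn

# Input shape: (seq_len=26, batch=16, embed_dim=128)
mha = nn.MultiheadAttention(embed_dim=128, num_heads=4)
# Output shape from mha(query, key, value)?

Input shape: (26, 16, 128)
Output shape: (26, 16, 128)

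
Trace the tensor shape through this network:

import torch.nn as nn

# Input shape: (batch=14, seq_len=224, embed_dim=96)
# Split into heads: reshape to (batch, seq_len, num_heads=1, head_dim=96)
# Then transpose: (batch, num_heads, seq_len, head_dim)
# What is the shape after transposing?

Input shape: (14, 224, 96)
  -> after reshape: (14, 224, 1, 96)
Output shape: (14, 1, 224, 96)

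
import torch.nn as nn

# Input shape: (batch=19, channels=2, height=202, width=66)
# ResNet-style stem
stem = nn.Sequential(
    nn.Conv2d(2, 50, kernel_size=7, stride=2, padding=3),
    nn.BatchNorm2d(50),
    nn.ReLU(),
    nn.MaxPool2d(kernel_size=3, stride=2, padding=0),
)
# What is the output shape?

Input shape: (19, 2, 202, 66)
  -> after Conv2d 7x7 stride=2: (19, 50, 101, 33)
Output shape: (19, 50, 50, 16)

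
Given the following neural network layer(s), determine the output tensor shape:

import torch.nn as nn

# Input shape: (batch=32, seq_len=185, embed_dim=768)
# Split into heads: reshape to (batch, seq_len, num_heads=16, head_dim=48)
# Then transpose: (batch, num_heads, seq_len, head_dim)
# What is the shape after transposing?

Input shape: (32, 185, 768)
  -> after reshape: (32, 185, 16, 48)
Output shape: (32, 16, 185, 48)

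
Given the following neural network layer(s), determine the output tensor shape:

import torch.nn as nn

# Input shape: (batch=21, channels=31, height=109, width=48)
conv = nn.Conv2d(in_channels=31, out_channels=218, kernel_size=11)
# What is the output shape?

Input shape: (21, 31, 109, 48)
Output shape: (21, 218, 99, 38)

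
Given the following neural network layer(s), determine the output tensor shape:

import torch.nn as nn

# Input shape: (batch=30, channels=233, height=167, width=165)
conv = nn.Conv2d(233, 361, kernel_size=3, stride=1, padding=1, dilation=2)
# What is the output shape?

Input shape: (30, 233, 167, 165)
Output shape: (30, 361, 165, 163)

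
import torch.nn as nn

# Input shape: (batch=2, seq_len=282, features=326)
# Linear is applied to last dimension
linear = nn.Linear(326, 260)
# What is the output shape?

Input shape: (2, 282, 326)
Output shape: (2, 282, 260)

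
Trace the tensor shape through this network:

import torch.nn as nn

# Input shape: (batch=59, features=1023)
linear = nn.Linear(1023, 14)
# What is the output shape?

Input shape: (59, 1023)
Output shape: (59, 14)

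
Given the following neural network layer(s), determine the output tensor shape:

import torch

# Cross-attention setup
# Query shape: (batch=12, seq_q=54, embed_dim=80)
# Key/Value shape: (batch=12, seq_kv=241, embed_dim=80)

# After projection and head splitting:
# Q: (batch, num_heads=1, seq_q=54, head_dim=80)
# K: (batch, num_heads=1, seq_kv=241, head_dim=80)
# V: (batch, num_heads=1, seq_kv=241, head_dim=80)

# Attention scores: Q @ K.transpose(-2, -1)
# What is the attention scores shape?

Input shape: (12, 54, 80)
Output shape: (12, 1, 54, 241)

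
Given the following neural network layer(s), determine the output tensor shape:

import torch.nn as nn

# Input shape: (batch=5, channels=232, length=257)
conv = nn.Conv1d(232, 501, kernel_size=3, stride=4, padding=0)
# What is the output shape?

Input shape: (5, 232, 257)
Output shape: (5, 501, 64)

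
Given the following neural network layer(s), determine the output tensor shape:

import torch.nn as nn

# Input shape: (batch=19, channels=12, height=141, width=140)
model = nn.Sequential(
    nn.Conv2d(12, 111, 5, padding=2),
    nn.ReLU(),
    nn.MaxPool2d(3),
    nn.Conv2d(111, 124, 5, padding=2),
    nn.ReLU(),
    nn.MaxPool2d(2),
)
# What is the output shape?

Input shape: (19, 12, 141, 140)
  -> after first Conv2d: (19, 111, 141, 140)
  -> after first MaxPool2d: (19, 111, 47, 46)
  -> after second Conv2d: (19, 124, 47, 46)
Output shape: (19, 124, 23, 23)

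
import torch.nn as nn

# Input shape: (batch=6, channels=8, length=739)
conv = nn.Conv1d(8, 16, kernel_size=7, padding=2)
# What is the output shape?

Input shape: (6, 8, 739)
Output shape: (6, 16, 737)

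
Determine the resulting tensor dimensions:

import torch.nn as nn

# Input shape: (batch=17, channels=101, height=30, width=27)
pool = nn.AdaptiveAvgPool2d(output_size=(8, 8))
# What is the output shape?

Input shape: (17, 101, 30, 27)
Output shape: (17, 101, 8, 8)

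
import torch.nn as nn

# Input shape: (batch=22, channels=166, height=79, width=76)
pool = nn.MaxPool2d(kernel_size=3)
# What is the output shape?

Input shape: (22, 166, 79, 76)
Output shape: (22, 166, 26, 25)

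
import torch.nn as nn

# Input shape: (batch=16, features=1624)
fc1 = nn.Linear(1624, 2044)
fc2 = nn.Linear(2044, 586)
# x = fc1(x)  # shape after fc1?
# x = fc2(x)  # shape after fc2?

Input shape: (16, 1624)
  -> after fc1: (16, 2044)
Output shape: (16, 586)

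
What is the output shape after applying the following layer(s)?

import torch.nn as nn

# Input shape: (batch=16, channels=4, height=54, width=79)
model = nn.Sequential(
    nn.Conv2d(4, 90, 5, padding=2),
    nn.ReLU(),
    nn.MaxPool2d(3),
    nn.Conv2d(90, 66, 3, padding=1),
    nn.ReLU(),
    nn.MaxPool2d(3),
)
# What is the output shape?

Input shape: (16, 4, 54, 79)
  -> after first Conv2d: (16, 90, 54, 79)
  -> after first MaxPool2d: (16, 90, 18, 26)
  -> after second Conv2d: (16, 66, 18, 26)
Output shape: (16, 66, 6, 8)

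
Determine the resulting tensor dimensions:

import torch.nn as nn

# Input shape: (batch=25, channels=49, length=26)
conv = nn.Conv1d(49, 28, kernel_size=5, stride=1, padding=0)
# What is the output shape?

Input shape: (25, 49, 26)
Output shape: (25, 28, 22)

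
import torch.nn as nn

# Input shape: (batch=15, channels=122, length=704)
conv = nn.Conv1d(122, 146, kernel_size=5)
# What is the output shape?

Input shape: (15, 122, 704)
Output shape: (15, 146, 700)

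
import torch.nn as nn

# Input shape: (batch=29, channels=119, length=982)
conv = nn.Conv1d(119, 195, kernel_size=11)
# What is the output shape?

Input shape: (29, 119, 982)
Output shape: (29, 195, 972)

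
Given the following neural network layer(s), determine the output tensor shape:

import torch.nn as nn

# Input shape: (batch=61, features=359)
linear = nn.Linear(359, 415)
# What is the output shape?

Input shape: (61, 359)
Output shape: (61, 415)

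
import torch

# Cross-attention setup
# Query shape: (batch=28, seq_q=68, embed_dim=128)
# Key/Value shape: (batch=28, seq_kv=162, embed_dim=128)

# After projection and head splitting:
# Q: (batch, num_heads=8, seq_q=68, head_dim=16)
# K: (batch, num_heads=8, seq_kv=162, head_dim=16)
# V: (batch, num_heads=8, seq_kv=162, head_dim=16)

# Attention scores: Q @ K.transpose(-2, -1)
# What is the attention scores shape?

Input shape: (28, 68, 128)
Output shape: (28, 8, 68, 162)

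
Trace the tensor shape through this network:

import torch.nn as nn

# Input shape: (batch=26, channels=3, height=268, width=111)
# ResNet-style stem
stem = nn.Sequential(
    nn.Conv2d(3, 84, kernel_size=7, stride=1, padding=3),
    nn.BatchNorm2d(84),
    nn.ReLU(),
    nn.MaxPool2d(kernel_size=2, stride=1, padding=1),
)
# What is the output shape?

Input shape: (26, 3, 268, 111)
  -> after Conv2d 7x7 stride=1: (26, 84, 268, 111)
Output shape: (26, 84, 269, 112)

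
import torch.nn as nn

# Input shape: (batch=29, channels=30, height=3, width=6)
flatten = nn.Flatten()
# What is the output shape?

Input shape: (29, 30, 3, 6)
Output shape: (29, 540)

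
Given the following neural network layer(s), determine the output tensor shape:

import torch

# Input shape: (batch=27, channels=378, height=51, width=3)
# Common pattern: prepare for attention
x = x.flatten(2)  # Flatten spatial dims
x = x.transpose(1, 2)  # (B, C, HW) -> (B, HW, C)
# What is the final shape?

Input shape: (27, 378, 51, 3)
  -> after flatten(2): (27, 378, 153)
Output shape: (27, 153, 378)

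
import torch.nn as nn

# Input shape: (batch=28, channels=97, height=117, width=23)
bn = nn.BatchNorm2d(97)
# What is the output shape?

Input shape: (28, 97, 117, 23)
Output shape: (28, 97, 117, 23)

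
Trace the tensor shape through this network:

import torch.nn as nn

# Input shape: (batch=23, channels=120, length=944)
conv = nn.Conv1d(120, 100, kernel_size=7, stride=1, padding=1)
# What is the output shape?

Input shape: (23, 120, 944)
Output shape: (23, 100, 940)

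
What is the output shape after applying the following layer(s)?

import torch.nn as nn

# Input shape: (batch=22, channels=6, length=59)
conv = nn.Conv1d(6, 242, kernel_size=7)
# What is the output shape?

Input shape: (22, 6, 59)
Output shape: (22, 242, 53)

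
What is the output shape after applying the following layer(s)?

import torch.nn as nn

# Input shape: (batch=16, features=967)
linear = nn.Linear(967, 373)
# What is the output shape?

Input shape: (16, 967)
Output shape: (16, 373)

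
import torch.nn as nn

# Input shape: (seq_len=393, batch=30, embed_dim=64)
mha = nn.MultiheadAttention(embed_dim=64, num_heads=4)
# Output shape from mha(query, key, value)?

Input shape: (393, 30, 64)
Output shape: (393, 30, 64)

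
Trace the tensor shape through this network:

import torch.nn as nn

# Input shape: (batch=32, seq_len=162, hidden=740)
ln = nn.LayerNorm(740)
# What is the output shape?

Input shape: (32, 162, 740)
Output shape: (32, 162, 740)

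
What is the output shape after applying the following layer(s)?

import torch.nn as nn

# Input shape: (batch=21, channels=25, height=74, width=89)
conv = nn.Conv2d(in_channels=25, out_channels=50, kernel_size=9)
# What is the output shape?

Input shape: (21, 25, 74, 89)
Output shape: (21, 50, 66, 81)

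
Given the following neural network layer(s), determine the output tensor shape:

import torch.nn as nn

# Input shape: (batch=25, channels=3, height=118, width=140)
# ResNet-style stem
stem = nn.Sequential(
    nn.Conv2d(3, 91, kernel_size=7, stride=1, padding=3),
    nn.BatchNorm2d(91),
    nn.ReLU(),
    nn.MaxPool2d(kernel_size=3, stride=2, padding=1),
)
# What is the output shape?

Input shape: (25, 3, 118, 140)
  -> after Conv2d 7x7 stride=1: (25, 91, 118, 140)
Output shape: (25, 91, 59, 70)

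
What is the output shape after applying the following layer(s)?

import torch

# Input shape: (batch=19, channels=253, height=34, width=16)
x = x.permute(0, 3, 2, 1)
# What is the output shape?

Input shape: (19, 253, 34, 16)
Output shape: (19, 16, 34, 253)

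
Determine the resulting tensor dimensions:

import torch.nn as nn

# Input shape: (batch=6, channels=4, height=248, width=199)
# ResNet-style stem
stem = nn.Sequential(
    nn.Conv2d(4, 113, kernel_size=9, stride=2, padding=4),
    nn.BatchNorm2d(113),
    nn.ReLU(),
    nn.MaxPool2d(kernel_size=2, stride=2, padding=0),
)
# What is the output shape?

Input shape: (6, 4, 248, 199)
  -> after Conv2d 9x9 stride=2: (6, 113, 124, 100)
Output shape: (6, 113, 62, 50)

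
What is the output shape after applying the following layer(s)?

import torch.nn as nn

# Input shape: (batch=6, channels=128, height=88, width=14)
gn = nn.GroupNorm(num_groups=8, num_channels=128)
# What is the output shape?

Input shape: (6, 128, 88, 14)
Output shape: (6, 128, 88, 14)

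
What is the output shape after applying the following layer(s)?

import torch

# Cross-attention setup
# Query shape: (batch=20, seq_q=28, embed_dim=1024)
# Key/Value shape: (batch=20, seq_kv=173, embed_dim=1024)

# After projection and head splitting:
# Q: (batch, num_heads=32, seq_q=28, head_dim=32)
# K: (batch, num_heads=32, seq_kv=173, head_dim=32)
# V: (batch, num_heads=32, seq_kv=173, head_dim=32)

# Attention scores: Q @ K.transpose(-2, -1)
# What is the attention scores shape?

Input shape: (20, 28, 1024)
Output shape: (20, 32, 28, 173)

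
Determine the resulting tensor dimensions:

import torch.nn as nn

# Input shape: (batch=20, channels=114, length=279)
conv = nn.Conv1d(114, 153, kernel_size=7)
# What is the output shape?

Input shape: (20, 114, 279)
Output shape: (20, 153, 273)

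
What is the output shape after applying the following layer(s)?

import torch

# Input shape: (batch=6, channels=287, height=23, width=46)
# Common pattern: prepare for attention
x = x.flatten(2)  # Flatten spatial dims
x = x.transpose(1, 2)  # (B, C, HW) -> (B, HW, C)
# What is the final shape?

Input shape: (6, 287, 23, 46)
  -> after flatten(2): (6, 287, 1058)
Output shape: (6, 1058, 287)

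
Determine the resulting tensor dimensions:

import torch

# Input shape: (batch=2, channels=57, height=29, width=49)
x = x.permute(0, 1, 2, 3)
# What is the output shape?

Input shape: (2, 57, 29, 49)
Output shape: (2, 57, 29, 49)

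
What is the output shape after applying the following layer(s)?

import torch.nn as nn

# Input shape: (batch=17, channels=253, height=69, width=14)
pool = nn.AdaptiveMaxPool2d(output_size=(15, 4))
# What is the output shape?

Input shape: (17, 253, 69, 14)
Output shape: (17, 253, 15, 4)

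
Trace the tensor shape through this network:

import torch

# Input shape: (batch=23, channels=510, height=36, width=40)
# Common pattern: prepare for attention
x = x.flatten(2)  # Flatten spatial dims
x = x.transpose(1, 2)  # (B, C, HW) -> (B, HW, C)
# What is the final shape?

Input shape: (23, 510, 36, 40)
  -> after flatten(2): (23, 510, 1440)
Output shape: (23, 1440, 510)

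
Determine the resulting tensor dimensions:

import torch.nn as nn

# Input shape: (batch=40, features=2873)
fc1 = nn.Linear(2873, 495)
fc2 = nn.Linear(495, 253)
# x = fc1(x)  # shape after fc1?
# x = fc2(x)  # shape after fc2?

Input shape: (40, 2873)
  -> after fc1: (40, 495)
Output shape: (40, 253)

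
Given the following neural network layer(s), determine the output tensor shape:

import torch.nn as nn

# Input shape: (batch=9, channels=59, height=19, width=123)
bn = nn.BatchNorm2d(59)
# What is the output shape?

Input shape: (9, 59, 19, 123)
Output shape: (9, 59, 19, 123)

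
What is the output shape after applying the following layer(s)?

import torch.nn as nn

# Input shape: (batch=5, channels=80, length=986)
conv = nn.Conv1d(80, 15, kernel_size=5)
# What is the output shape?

Input shape: (5, 80, 986)
Output shape: (5, 15, 982)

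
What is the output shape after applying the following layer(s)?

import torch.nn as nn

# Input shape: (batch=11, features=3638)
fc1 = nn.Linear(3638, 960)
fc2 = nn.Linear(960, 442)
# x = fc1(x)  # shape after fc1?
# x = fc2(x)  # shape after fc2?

Input shape: (11, 3638)
  -> after fc1: (11, 960)
Output shape: (11, 442)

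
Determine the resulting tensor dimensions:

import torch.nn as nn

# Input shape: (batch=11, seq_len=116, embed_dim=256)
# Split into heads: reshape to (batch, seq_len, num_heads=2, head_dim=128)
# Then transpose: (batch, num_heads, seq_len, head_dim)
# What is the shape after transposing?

Input shape: (11, 116, 256)
  -> after reshape: (11, 116, 2, 128)
Output shape: (11, 2, 116, 128)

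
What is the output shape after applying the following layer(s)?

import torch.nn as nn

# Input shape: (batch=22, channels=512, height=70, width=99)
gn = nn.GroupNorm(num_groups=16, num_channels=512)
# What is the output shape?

Input shape: (22, 512, 70, 99)
Output shape: (22, 512, 70, 99)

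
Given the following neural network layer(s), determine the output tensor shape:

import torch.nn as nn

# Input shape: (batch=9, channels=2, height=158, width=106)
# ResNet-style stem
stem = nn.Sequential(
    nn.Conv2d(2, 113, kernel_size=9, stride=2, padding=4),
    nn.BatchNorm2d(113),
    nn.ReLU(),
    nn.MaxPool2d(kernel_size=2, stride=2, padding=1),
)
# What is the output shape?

Input shape: (9, 2, 158, 106)
  -> after Conv2d 9x9 stride=2: (9, 113, 79, 53)
Output shape: (9, 113, 40, 27)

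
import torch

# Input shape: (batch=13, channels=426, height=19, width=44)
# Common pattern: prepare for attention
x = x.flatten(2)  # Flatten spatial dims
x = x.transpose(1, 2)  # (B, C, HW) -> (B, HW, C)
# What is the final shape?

Input shape: (13, 426, 19, 44)
  -> after flatten(2): (13, 426, 836)
Output shape: (13, 836, 426)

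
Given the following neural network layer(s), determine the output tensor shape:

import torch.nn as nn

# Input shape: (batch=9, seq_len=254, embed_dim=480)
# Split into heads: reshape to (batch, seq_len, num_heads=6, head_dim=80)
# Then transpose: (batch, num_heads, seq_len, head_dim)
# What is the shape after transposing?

Input shape: (9, 254, 480)
  -> after reshape: (9, 254, 6, 80)
Output shape: (9, 6, 254, 80)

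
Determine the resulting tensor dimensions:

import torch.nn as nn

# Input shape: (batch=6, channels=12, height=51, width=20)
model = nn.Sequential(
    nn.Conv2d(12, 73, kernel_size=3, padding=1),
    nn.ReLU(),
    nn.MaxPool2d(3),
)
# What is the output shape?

Input shape: (6, 12, 51, 20)
  -> after Conv2d: (6, 73, 51, 20)
  -> after ReLU: (6, 73, 51, 20)
Output shape: (6, 73, 17, 6)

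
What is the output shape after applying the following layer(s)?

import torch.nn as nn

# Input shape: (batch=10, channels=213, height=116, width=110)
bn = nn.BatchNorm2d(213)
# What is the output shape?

Input shape: (10, 213, 116, 110)
Output shape: (10, 213, 116, 110)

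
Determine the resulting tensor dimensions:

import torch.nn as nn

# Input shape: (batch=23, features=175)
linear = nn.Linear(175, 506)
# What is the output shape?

Input shape: (23, 175)
Output shape: (23, 506)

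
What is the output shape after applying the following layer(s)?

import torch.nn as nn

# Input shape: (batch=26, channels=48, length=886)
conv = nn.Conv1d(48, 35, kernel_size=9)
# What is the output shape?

Input shape: (26, 48, 886)
Output shape: (26, 35, 878)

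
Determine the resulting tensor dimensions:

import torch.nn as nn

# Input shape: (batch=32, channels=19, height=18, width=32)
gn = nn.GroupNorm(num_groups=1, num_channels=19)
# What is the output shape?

Input shape: (32, 19, 18, 32)
Output shape: (32, 19, 18, 32)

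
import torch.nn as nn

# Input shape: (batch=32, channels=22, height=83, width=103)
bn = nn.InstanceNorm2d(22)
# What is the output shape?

Input shape: (32, 22, 83, 103)
Output shape: (32, 22, 83, 103)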